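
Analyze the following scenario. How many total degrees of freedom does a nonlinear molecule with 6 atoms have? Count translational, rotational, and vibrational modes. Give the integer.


Step 1: Translational DOF = 3
Step 2: Rotational DOF (nonlinear) = 3
Step 3: Vibrational DOF = 3*6 - 6 = 12
Step 4: Total = 3 + 3 + 12 = 18

18


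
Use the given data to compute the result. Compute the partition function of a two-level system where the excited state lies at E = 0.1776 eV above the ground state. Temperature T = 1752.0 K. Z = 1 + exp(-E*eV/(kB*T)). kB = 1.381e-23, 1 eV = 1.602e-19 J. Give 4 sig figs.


Step 1: Compute beta*E = E*eV/(kB*T) = 0.1776*1.602e-19/(1.381e-23*1752.0) = 1.176
Step 2: exp(-beta*E) = exp(-1.176) = 0.3085
Step 3: Z = 1 + 0.3085 = 1.309

1.309


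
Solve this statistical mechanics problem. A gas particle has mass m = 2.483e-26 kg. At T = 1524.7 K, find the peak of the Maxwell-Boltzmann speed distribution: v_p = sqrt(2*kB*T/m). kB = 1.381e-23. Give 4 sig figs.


Step 1: Numerator = 2*kB*T = 2*1.381e-23*1524.7 = 4.211e-20
Step 2: Ratio = 4.211e-20 / 2.483e-26 = 1.696e+06
Step 3: v_p = sqrt(1.696e+06) = 1302 m/s

1302


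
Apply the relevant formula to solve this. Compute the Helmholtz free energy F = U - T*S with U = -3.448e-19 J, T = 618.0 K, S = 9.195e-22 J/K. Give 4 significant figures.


Step 1: T*S = 618.0 * 9.195e-22 = 5.683e-19 J
Step 2: F = U - T*S = -3.448e-19 - 5.683e-19
Step 3: F = -9.131e-19 J

-9.131e-19


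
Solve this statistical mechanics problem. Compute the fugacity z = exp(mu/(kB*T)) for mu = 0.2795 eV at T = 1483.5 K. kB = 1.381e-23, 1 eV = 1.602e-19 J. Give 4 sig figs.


Step 1: Convert mu to Joules: 0.2795*1.602e-19 = 4.478e-20 J
Step 2: kB*T = 1.381e-23*1483.5 = 2.049e-20 J
Step 3: mu/(kB*T) = 2.186
Step 4: z = exp(2.186) = 8.896

8.896


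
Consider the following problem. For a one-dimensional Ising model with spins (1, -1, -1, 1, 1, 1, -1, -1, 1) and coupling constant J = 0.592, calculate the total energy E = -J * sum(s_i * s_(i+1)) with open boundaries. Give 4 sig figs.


Step 1: Nearest-neighbor products: -1, 1, -1, 1, 1, -1, 1, -1
Step 2: Sum of products = 0
Step 3: E = -0.592 * 0 = 0

0


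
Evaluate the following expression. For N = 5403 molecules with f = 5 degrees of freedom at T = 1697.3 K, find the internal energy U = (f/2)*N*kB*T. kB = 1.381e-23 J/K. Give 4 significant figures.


Step 1: f/2 = 5/2 = 2.5
Step 2: N*kB*T = 5403*1.381e-23*1697.3 = 1.266e-16
Step 3: U = 2.5 * 1.266e-16 = 3.166e-16 J

3.166e-16


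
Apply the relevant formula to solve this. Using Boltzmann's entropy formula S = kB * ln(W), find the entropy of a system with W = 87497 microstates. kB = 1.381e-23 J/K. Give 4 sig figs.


Step 1: ln(W) = ln(87497) = 11.38
Step 2: S = kB * ln(W) = 1.381e-23 * 11.38
Step 3: S = 1.571e-22 J/K

1.571e-22


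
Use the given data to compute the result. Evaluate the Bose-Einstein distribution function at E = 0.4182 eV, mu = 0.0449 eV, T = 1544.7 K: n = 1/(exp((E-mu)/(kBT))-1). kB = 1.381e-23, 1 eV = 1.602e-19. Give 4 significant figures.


Step 1: (E - mu) = 0.3733 eV
Step 2: x = (E-mu)*eV/(kB*T) = 0.3733*1.602e-19/(1.381e-23*1544.7) = 2.803
Step 3: exp(x) = 16.5
Step 4: n = 1/(exp(x)-1) = 0.06451

0.06451


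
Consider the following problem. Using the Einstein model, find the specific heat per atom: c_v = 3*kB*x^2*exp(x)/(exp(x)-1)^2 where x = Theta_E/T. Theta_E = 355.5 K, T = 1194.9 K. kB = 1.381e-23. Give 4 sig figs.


Step 1: x = Theta_E/T = 355.5/1194.9 = 0.2975
Step 2: x^2 = 0.08851
Step 3: exp(x) = 1.347
Step 4: c_v = 3*1.381e-23*0.08851*1.347/(1.347-1)^2 = 4.113e-23

4.113e-23


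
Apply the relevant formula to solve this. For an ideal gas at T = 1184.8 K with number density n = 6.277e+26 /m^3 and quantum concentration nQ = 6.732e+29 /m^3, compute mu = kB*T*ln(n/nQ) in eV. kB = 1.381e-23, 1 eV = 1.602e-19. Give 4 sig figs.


Step 1: n/nQ = 6.277e+26/6.732e+29 = 0.0009324
Step 2: ln(n/nQ) = -6.978
Step 3: mu = kB*T*ln(n/nQ) = 1.636e-20*-6.978 = -1.142e-19 J
Step 4: Convert to eV: -1.142e-19/1.602e-19 = -0.7127 eV

-0.7127


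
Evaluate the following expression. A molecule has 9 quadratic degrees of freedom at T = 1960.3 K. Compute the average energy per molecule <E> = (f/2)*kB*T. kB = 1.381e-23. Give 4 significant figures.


Step 1: f/2 = 9/2 = 4.5
Step 2: kB*T = 1.381e-23 * 1960.3 = 2.707e-20
Step 3: <E> = 4.5 * 2.707e-20 = 1.218e-19 J

1.218e-19


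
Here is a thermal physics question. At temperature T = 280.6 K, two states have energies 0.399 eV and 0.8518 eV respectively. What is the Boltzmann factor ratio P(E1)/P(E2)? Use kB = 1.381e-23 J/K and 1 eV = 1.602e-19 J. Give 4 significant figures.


Step 1: Compute energy difference dE = E1 - E2 = 0.399 - 0.8518 = -0.4528 eV
Step 2: Convert to Joules: dE_J = -0.4528 * 1.602e-19 = -7.254e-20 J
Step 3: Compute exponent = -dE_J / (kB * T) = -(-7.254e-20) / (1.381e-23 * 280.6) = 18.72
Step 4: P(E1)/P(E2) = exp(18.72) = 1.348e+08

1.348e+08


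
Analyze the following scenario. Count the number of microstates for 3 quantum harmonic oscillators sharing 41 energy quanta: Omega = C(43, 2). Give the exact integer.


Step 1: Use binomial coefficient C(43, 2)
Step 2: Numerator = 43! / 41!
Step 3: Denominator = 2!
Step 4: Omega = 903

903


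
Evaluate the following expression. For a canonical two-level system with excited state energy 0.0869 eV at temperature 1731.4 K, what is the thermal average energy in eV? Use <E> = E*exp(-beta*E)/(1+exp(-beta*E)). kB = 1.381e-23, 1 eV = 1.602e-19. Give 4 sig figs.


Step 1: beta*E = 0.0869*1.602e-19/(1.381e-23*1731.4) = 0.5822
Step 2: exp(-beta*E) = 0.5587
Step 3: <E> = 0.0869*0.5587/(1+0.5587) = 0.03115 eV

0.03115


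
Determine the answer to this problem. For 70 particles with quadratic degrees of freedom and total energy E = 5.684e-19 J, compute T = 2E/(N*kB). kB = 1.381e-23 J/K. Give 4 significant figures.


Step 1: Numerator = 2*E = 2*5.684e-19 = 1.137e-18 J
Step 2: Denominator = N*kB = 70*1.381e-23 = 9.667e-22
Step 3: T = 1.137e-18 / 9.667e-22 = 1176 K

1176


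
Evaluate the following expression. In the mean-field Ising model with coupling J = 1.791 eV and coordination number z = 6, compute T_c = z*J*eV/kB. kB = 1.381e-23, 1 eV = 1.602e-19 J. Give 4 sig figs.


Step 1: z*J = 6*1.791 = 10.75 eV
Step 2: Convert to Joules: 10.75*1.602e-19 = 1.722e-18 J
Step 3: T_c = 1.722e-18 / 1.381e-23 = 1.247e+05 K

1.247e+05


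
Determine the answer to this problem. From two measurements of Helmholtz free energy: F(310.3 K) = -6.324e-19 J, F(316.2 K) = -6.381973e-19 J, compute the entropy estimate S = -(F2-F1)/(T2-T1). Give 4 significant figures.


Step 1: dF = F2 - F1 = -6.381973e-19 - (-6.324e-19) = -5.7973e-21 J
Step 2: dT = T2 - T1 = 316.2 - 310.3 = 5.9 K
Step 3: S = -dF/dT = -(-5.7973e-21)/5.9 = 9.826e-22 J/K

9.826e-22


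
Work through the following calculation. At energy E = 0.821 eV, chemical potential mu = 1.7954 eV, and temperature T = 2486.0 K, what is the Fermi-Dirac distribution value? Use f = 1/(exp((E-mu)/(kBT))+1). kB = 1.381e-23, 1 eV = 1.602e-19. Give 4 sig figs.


Step 1: (E - mu) = 0.821 - 1.7954 = -0.9744 eV
Step 2: Convert: (E-mu)*eV = -1.561e-19 J
Step 3: x = (E-mu)*eV/(kB*T) = -4.547
Step 4: f = 1/(exp(-4.547)+1) = 0.9895

0.9895


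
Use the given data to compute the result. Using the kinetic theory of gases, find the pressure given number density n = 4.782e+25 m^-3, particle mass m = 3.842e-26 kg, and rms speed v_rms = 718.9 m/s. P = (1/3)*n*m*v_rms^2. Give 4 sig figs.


Step 1: v_rms^2 = 718.9^2 = 5.168e+05
Step 2: n*m = 4.782e+25*3.842e-26 = 1.837
Step 3: P = (1/3)*1.837*5.168e+05 = 3.165e+05 Pa

3.165e+05


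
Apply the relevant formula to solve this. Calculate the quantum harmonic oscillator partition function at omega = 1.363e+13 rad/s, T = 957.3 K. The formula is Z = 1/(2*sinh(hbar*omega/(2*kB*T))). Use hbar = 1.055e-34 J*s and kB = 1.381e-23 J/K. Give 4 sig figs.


Step 1: Compute x = hbar*omega/(kB*T) = 1.055e-34*1.363e+13/(1.381e-23*957.3) = 0.1088
Step 2: x/2 = 0.05438
Step 3: sinh(x/2) = 0.05441
Step 4: Z = 1/(2*0.05441) = 9.189

9.189


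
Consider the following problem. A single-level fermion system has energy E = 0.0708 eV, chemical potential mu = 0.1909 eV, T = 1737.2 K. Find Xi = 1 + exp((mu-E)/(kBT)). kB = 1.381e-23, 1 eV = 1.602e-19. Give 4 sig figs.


Step 1: (mu - E) = 0.1909 - 0.0708 = 0.1201 eV
Step 2: x = (mu-E)*eV/(kB*T) = 0.1201*1.602e-19/(1.381e-23*1737.2) = 0.802
Step 3: exp(x) = 2.23
Step 4: Xi = 1 + 2.23 = 3.23

3.23


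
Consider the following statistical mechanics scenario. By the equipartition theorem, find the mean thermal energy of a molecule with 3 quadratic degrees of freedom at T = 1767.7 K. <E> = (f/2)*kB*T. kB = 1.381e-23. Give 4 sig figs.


Step 1: f/2 = 3/2 = 1.5
Step 2: kB*T = 1.381e-23 * 1767.7 = 2.441e-20
Step 3: <E> = 1.5 * 2.441e-20 = 3.662e-20 J

3.662e-20


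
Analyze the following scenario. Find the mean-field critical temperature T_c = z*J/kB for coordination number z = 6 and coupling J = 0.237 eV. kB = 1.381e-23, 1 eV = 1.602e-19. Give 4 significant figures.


Step 1: z*J = 6*0.237 = 1.422 eV
Step 2: Convert to Joules: 1.422*1.602e-19 = 2.278e-19 J
Step 3: T_c = 2.278e-19 / 1.381e-23 = 1.65e+04 K

1.65e+04


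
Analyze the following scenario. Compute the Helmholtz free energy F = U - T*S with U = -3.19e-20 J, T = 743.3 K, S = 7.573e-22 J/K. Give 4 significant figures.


Step 1: T*S = 743.3 * 7.573e-22 = 5.629e-19 J
Step 2: F = U - T*S = -3.19e-20 - 5.629e-19
Step 3: F = -5.948e-19 J

-5.948e-19


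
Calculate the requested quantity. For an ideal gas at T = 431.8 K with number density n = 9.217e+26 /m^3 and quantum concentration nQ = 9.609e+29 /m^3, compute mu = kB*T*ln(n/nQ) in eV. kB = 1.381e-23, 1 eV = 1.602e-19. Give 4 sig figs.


Step 1: n/nQ = 9.217e+26/9.609e+29 = 0.0009592
Step 2: ln(n/nQ) = -6.949
Step 3: mu = kB*T*ln(n/nQ) = 5.963e-21*-6.949 = -4.144e-20 J
Step 4: Convert to eV: -4.144e-20/1.602e-19 = -0.2587 eV

-0.2587


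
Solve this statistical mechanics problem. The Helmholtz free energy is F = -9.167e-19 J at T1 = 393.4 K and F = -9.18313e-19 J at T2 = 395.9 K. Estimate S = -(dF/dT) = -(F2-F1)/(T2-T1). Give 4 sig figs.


Step 1: dF = F2 - F1 = -9.18313e-19 - (-9.167e-19) = -1.613e-21 J
Step 2: dT = T2 - T1 = 395.9 - 393.4 = 2.5 K
Step 3: S = -dF/dT = -(-1.613e-21)/2.5 = 6.452e-22 J/K

6.452e-22


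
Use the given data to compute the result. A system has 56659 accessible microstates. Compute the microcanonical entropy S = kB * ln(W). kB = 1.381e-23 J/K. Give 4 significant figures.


Step 1: ln(W) = ln(56659) = 10.94
Step 2: S = kB * ln(W) = 1.381e-23 * 10.94
Step 3: S = 1.511e-22 J/K

1.511e-22


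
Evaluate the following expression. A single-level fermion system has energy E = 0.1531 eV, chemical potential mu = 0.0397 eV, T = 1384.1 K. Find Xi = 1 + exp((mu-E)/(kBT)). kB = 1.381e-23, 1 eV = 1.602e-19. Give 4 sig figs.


Step 1: (mu - E) = 0.0397 - 0.1531 = -0.1134 eV
Step 2: x = (mu-E)*eV/(kB*T) = -0.1134*1.602e-19/(1.381e-23*1384.1) = -0.9504
Step 3: exp(x) = 0.3866
Step 4: Xi = 1 + 0.3866 = 1.387

1.387


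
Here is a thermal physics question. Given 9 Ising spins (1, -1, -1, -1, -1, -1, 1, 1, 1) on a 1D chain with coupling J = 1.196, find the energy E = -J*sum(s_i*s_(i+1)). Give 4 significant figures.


Step 1: Nearest-neighbor products: -1, 1, 1, 1, 1, -1, 1, 1
Step 2: Sum of products = 4
Step 3: E = -1.196 * 4 = -4.784

-4.784


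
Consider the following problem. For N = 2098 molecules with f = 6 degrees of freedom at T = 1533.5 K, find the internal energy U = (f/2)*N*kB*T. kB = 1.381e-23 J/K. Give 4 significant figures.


Step 1: f/2 = 6/2 = 3.0
Step 2: N*kB*T = 2098*1.381e-23*1533.5 = 4.443e-17
Step 3: U = 3.0 * 4.443e-17 = 1.333e-16 J

1.333e-16


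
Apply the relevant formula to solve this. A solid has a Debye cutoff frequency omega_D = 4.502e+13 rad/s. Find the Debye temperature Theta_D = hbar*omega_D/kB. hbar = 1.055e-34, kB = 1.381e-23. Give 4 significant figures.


Step 1: hbar*omega_D = 1.055e-34 * 4.502e+13 = 4.75e-21 J
Step 2: Theta_D = 4.75e-21 / 1.381e-23
Step 3: Theta_D = 343.9 K

343.9


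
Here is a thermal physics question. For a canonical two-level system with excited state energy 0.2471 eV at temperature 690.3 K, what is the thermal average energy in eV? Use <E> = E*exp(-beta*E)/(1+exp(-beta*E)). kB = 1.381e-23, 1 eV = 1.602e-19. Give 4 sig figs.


Step 1: beta*E = 0.2471*1.602e-19/(1.381e-23*690.3) = 4.152
Step 2: exp(-beta*E) = 0.01573
Step 3: <E> = 0.2471*0.01573/(1+0.01573) = 0.003826 eV

0.003826


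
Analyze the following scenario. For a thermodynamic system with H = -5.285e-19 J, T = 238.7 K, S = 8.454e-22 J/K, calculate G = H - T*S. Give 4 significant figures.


Step 1: T*S = 238.7 * 8.454e-22 = 2.018e-19 J
Step 2: G = H - T*S = -5.285e-19 - 2.018e-19
Step 3: G = -7.303e-19 J

-7.303e-19


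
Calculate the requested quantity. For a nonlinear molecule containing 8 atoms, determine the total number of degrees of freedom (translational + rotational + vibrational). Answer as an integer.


Step 1: Translational DOF = 3
Step 2: Rotational DOF (nonlinear) = 3
Step 3: Vibrational DOF = 3*8 - 6 = 18
Step 4: Total = 3 + 3 + 18 = 24

24


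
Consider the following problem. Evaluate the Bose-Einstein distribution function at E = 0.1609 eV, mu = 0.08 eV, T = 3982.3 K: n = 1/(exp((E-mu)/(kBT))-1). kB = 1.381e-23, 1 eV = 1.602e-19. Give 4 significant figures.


Step 1: (E - mu) = 0.0809 eV
Step 2: x = (E-mu)*eV/(kB*T) = 0.0809*1.602e-19/(1.381e-23*3982.3) = 0.2357
Step 3: exp(x) = 1.266
Step 4: n = 1/(exp(x)-1) = 3.763

3.763


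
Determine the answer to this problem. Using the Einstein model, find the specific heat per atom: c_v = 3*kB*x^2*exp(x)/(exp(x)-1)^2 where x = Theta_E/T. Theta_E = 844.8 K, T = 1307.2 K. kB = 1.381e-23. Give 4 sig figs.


Step 1: x = Theta_E/T = 844.8/1307.2 = 0.6463
Step 2: x^2 = 0.4177
Step 3: exp(x) = 1.908
Step 4: c_v = 3*1.381e-23*0.4177*1.908/(1.908-1)^2 = 4.002e-23

4.002e-23


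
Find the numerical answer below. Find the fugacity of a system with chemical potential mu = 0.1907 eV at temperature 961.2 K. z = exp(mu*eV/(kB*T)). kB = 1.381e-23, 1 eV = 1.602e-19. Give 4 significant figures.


Step 1: Convert mu to Joules: 0.1907*1.602e-19 = 3.055e-20 J
Step 2: kB*T = 1.381e-23*961.2 = 1.327e-20 J
Step 3: mu/(kB*T) = 2.301
Step 4: z = exp(2.301) = 9.989

9.989


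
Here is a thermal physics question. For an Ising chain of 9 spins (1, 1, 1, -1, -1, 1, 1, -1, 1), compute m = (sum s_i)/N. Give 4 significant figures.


Step 1: Count up spins (+1): 6, down spins (-1): 3
Step 2: Total magnetization M = 6 - 3 = 3
Step 3: m = M/N = 3/9 = 0.3333

0.3333


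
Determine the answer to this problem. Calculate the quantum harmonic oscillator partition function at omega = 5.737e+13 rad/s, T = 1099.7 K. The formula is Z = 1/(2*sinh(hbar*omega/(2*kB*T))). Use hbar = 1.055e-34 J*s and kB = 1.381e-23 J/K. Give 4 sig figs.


Step 1: Compute x = hbar*omega/(kB*T) = 1.055e-34*5.737e+13/(1.381e-23*1099.7) = 0.3985
Step 2: x/2 = 0.1993
Step 3: sinh(x/2) = 0.2006
Step 4: Z = 1/(2*0.2006) = 2.493

2.493


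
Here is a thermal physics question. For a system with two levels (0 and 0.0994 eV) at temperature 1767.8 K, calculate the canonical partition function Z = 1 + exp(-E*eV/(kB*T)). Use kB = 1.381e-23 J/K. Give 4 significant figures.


Step 1: Compute beta*E = E*eV/(kB*T) = 0.0994*1.602e-19/(1.381e-23*1767.8) = 0.6523
Step 2: exp(-beta*E) = exp(-0.6523) = 0.5209
Step 3: Z = 1 + 0.5209 = 1.521

1.521


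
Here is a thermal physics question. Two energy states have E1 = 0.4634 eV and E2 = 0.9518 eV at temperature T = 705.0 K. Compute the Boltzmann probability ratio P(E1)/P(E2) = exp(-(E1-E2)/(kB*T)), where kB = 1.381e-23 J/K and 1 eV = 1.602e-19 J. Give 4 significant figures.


Step 1: Compute energy difference dE = E1 - E2 = 0.4634 - 0.9518 = -0.4884 eV
Step 2: Convert to Joules: dE_J = -0.4884 * 1.602e-19 = -7.824e-20 J
Step 3: Compute exponent = -dE_J / (kB * T) = -(-7.824e-20) / (1.381e-23 * 705.0) = 8.036
Step 4: P(E1)/P(E2) = exp(8.036) = 3091

3091


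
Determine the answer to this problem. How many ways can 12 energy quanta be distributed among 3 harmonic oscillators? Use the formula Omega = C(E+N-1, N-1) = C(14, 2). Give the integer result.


Step 1: Use binomial coefficient C(14, 2)
Step 2: Numerator = 14! / 12!
Step 3: Denominator = 2!
Step 4: Omega = 91

91


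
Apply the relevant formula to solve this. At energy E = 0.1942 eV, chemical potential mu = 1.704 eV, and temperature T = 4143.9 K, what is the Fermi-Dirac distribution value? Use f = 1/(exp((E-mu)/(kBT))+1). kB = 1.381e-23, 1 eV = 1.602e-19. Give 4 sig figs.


Step 1: (E - mu) = 0.1942 - 1.704 = -1.51 eV
Step 2: Convert: (E-mu)*eV = -2.419e-19 J
Step 3: x = (E-mu)*eV/(kB*T) = -4.226
Step 4: f = 1/(exp(-4.226)+1) = 0.9856

0.9856


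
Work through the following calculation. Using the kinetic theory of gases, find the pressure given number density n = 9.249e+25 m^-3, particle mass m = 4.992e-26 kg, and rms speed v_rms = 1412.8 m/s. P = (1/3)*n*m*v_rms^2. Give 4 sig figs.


Step 1: v_rms^2 = 1412.8^2 = 1.996e+06
Step 2: n*m = 9.249e+25*4.992e-26 = 4.617
Step 3: P = (1/3)*4.617*1.996e+06 = 3.072e+06 Pa

3.072e+06


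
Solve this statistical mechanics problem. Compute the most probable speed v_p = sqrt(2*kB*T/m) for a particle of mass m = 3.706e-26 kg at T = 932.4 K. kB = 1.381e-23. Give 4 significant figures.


Step 1: Numerator = 2*kB*T = 2*1.381e-23*932.4 = 2.575e-20
Step 2: Ratio = 2.575e-20 / 3.706e-26 = 6.949e+05
Step 3: v_p = sqrt(6.949e+05) = 833.6 m/s

833.6


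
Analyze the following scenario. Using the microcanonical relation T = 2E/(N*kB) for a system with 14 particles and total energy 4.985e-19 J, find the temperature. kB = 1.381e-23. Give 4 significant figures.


Step 1: Numerator = 2*E = 2*4.985e-19 = 9.97e-19 J
Step 2: Denominator = N*kB = 14*1.381e-23 = 1.933e-22
Step 3: T = 9.97e-19 / 1.933e-22 = 5157 K

5157


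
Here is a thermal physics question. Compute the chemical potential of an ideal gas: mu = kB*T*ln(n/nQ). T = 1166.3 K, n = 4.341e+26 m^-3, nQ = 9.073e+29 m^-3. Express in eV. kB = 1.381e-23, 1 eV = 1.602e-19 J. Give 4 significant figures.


Step 1: n/nQ = 4.341e+26/9.073e+29 = 0.0004785
Step 2: ln(n/nQ) = -7.645
Step 3: mu = kB*T*ln(n/nQ) = 1.611e-20*-7.645 = -1.231e-19 J
Step 4: Convert to eV: -1.231e-19/1.602e-19 = -0.7686 eV

-0.7686


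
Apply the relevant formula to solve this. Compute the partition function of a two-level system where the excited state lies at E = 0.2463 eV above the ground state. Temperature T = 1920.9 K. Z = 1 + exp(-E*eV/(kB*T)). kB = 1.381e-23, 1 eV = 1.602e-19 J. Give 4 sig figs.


Step 1: Compute beta*E = E*eV/(kB*T) = 0.2463*1.602e-19/(1.381e-23*1920.9) = 1.487
Step 2: exp(-beta*E) = exp(-1.487) = 0.226
Step 3: Z = 1 + 0.226 = 1.226

1.226


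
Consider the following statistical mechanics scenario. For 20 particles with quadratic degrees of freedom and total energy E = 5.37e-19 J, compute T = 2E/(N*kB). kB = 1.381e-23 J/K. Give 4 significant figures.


Step 1: Numerator = 2*E = 2*5.37e-19 = 1.074e-18 J
Step 2: Denominator = N*kB = 20*1.381e-23 = 2.762e-22
Step 3: T = 1.074e-18 / 2.762e-22 = 3888 K

3888


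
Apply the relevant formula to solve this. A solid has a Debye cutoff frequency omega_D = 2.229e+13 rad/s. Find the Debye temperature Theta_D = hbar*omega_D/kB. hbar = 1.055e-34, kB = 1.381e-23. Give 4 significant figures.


Step 1: hbar*omega_D = 1.055e-34 * 2.229e+13 = 2.352e-21 J
Step 2: Theta_D = 2.352e-21 / 1.381e-23
Step 3: Theta_D = 170.3 K

170.3


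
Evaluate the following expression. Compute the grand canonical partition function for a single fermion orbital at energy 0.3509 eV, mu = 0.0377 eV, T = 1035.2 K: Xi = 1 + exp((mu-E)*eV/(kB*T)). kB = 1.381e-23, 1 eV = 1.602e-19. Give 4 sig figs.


Step 1: (mu - E) = 0.0377 - 0.3509 = -0.3132 eV
Step 2: x = (mu-E)*eV/(kB*T) = -0.3132*1.602e-19/(1.381e-23*1035.2) = -3.51
Step 3: exp(x) = 0.02991
Step 4: Xi = 1 + 0.02991 = 1.03

1.03


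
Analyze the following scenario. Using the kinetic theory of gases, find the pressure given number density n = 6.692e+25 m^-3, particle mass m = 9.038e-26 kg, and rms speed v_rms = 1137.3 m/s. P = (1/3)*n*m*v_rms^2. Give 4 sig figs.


Step 1: v_rms^2 = 1137.3^2 = 1.293e+06
Step 2: n*m = 6.692e+25*9.038e-26 = 6.048
Step 3: P = (1/3)*6.048*1.293e+06 = 2.608e+06 Pa

2.608e+06


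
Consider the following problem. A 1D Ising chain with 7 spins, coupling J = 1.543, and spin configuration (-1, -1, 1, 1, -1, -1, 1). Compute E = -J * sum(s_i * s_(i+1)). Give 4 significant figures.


Step 1: Nearest-neighbor products: 1, -1, 1, -1, 1, -1
Step 2: Sum of products = 0
Step 3: E = -1.543 * 0 = 0

0


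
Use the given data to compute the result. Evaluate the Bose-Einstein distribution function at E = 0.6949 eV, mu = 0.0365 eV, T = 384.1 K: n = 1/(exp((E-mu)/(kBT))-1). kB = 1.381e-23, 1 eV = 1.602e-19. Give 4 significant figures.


Step 1: (E - mu) = 0.6584 eV
Step 2: x = (E-mu)*eV/(kB*T) = 0.6584*1.602e-19/(1.381e-23*384.1) = 19.88
Step 3: exp(x) = 4.322e+08
Step 4: n = 1/(exp(x)-1) = 2.314e-09

2.314e-09


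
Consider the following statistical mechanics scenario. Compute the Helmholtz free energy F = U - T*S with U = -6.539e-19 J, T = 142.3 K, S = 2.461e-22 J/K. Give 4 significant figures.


Step 1: T*S = 142.3 * 2.461e-22 = 3.502e-20 J
Step 2: F = U - T*S = -6.539e-19 - 3.502e-20
Step 3: F = -6.889e-19 J

-6.889e-19


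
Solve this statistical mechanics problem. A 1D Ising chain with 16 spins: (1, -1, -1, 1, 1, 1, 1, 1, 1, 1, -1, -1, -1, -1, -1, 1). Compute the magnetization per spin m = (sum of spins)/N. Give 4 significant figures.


Step 1: Count up spins (+1): 9, down spins (-1): 7
Step 2: Total magnetization M = 9 - 7 = 2
Step 3: m = M/N = 2/16 = 0.125

0.125


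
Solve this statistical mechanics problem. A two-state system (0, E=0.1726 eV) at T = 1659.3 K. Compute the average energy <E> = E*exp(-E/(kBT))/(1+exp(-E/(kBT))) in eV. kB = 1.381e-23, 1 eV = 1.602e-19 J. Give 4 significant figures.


Step 1: beta*E = 0.1726*1.602e-19/(1.381e-23*1659.3) = 1.207
Step 2: exp(-beta*E) = 0.2992
Step 3: <E> = 0.1726*0.2992/(1+0.2992) = 0.03975 eV

0.03975


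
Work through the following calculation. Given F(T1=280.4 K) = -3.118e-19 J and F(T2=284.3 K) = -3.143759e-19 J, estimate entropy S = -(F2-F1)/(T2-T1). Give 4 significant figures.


Step 1: dF = F2 - F1 = -3.143759e-19 - (-3.118e-19) = -2.5759e-21 J
Step 2: dT = T2 - T1 = 284.3 - 280.4 = 3.9 K
Step 3: S = -dF/dT = -(-2.5759e-21)/3.9 = 6.605e-22 J/K

6.605e-22


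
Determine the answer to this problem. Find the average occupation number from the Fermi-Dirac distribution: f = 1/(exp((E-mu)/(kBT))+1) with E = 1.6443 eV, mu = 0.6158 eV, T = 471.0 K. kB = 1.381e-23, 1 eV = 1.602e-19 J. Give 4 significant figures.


Step 1: (E - mu) = 1.6443 - 0.6158 = 1.029 eV
Step 2: Convert: (E-mu)*eV = 1.648e-19 J
Step 3: x = (E-mu)*eV/(kB*T) = 25.33
Step 4: f = 1/(exp(25.33)+1) = 9.974e-12

9.974e-12


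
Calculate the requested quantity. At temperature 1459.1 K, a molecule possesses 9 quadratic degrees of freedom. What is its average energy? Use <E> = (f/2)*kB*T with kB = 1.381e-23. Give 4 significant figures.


Step 1: f/2 = 9/2 = 4.5
Step 2: kB*T = 1.381e-23 * 1459.1 = 2.015e-20
Step 3: <E> = 4.5 * 2.015e-20 = 9.068e-20 J

9.068e-20


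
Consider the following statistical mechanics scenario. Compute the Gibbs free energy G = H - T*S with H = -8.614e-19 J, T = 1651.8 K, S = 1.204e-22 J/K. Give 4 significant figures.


Step 1: T*S = 1651.8 * 1.204e-22 = 1.989e-19 J
Step 2: G = H - T*S = -8.614e-19 - 1.989e-19
Step 3: G = -1.06e-18 J

-1.06e-18


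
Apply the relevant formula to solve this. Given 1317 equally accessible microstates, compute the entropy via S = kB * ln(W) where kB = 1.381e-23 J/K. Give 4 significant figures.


Step 1: ln(W) = ln(1317) = 7.183
Step 2: S = kB * ln(W) = 1.381e-23 * 7.183
Step 3: S = 9.92e-23 J/K

9.92e-23


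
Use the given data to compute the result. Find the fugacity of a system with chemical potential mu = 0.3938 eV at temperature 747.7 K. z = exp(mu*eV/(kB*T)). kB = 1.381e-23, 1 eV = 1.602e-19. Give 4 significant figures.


Step 1: Convert mu to Joules: 0.3938*1.602e-19 = 6.309e-20 J
Step 2: kB*T = 1.381e-23*747.7 = 1.033e-20 J
Step 3: mu/(kB*T) = 6.11
Step 4: z = exp(6.11) = 450.2

450.2


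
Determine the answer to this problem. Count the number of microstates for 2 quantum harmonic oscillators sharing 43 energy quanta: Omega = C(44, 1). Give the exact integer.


Step 1: Use binomial coefficient C(44, 1)
Step 2: Numerator = 44! / 43!
Step 3: Denominator = 1!
Step 4: Omega = 44

44


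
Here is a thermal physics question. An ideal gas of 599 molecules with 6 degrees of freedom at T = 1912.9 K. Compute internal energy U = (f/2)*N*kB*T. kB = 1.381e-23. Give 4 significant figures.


Step 1: f/2 = 6/2 = 3.0
Step 2: N*kB*T = 599*1.381e-23*1912.9 = 1.582e-17
Step 3: U = 3.0 * 1.582e-17 = 4.747e-17 J

4.747e-17


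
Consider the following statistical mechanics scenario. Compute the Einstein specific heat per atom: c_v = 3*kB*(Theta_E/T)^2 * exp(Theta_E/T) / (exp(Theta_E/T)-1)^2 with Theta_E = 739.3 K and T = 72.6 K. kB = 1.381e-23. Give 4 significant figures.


Step 1: x = Theta_E/T = 739.3/72.6 = 10.18
Step 2: x^2 = 103.7
Step 3: exp(x) = 2.645e+04
Step 4: c_v = 3*1.381e-23*103.7*2.645e+04/(2.645e+04-1)^2 = 1.624e-25

1.624e-25


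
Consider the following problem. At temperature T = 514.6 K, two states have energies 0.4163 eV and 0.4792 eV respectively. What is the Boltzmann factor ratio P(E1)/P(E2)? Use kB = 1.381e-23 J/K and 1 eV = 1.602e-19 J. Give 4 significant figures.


Step 1: Compute energy difference dE = E1 - E2 = 0.4163 - 0.4792 = -0.0629 eV
Step 2: Convert to Joules: dE_J = -0.0629 * 1.602e-19 = -1.008e-20 J
Step 3: Compute exponent = -dE_J / (kB * T) = -(-1.008e-20) / (1.381e-23 * 514.6) = 1.418
Step 4: P(E1)/P(E2) = exp(1.418) = 4.128

4.128


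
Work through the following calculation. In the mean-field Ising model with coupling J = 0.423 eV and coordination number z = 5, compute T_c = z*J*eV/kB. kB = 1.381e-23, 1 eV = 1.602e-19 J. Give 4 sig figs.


Step 1: z*J = 5*0.423 = 2.115 eV
Step 2: Convert to Joules: 2.115*1.602e-19 = 3.388e-19 J
Step 3: T_c = 3.388e-19 / 1.381e-23 = 2.453e+04 K

2.453e+04


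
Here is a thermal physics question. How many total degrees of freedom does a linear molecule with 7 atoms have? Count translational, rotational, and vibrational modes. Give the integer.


Step 1: Translational DOF = 3
Step 2: Rotational DOF (linear) = 2
Step 3: Vibrational DOF = 3*7 - 5 = 16
Step 4: Total = 3 + 2 + 16 = 21

21


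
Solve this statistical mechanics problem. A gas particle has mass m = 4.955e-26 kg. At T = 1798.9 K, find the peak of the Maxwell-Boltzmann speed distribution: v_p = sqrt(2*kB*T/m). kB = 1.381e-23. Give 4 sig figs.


Step 1: Numerator = 2*kB*T = 2*1.381e-23*1798.9 = 4.969e-20
Step 2: Ratio = 4.969e-20 / 4.955e-26 = 1.003e+06
Step 3: v_p = sqrt(1.003e+06) = 1001 m/s

1001


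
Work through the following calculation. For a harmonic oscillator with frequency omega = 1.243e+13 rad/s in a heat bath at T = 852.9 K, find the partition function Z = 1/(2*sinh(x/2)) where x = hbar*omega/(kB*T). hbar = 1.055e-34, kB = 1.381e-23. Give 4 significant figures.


Step 1: Compute x = hbar*omega/(kB*T) = 1.055e-34*1.243e+13/(1.381e-23*852.9) = 0.1113
Step 2: x/2 = 0.05567
Step 3: sinh(x/2) = 0.0557
Step 4: Z = 1/(2*0.0557) = 8.977

8.977


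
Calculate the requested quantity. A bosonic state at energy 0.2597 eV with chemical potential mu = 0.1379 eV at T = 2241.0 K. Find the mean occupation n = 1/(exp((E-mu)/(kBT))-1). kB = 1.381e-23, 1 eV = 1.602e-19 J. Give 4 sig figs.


Step 1: (E - mu) = 0.1218 eV
Step 2: x = (E-mu)*eV/(kB*T) = 0.1218*1.602e-19/(1.381e-23*2241.0) = 0.6305
Step 3: exp(x) = 1.879
Step 4: n = 1/(exp(x)-1) = 1.138

1.138


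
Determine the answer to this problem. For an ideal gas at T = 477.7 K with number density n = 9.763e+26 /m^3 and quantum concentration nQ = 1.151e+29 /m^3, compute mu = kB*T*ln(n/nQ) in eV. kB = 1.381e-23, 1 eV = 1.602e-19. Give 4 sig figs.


Step 1: n/nQ = 9.763e+26/1.151e+29 = 0.008482
Step 2: ln(n/nQ) = -4.77
Step 3: mu = kB*T*ln(n/nQ) = 6.597e-21*-4.77 = -3.147e-20 J
Step 4: Convert to eV: -3.147e-20/1.602e-19 = -0.1964 eV

-0.1964


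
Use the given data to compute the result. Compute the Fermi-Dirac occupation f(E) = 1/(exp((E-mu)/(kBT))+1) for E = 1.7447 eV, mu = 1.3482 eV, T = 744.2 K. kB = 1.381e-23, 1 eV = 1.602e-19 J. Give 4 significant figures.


Step 1: (E - mu) = 1.7447 - 1.3482 = 0.3965 eV
Step 2: Convert: (E-mu)*eV = 6.352e-20 J
Step 3: x = (E-mu)*eV/(kB*T) = 6.18
Step 4: f = 1/(exp(6.18)+1) = 0.002065

0.002065


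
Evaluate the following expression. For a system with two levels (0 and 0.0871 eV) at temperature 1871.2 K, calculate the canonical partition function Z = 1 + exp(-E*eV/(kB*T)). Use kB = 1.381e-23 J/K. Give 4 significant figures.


Step 1: Compute beta*E = E*eV/(kB*T) = 0.0871*1.602e-19/(1.381e-23*1871.2) = 0.54
Step 2: exp(-beta*E) = exp(-0.54) = 0.5828
Step 3: Z = 1 + 0.5828 = 1.583

1.583


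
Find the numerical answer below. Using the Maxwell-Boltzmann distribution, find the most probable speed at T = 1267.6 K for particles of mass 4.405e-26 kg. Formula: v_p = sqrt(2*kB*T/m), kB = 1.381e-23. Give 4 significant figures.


Step 1: Numerator = 2*kB*T = 2*1.381e-23*1267.6 = 3.501e-20
Step 2: Ratio = 3.501e-20 / 4.405e-26 = 7.948e+05
Step 3: v_p = sqrt(7.948e+05) = 891.5 m/s

891.5


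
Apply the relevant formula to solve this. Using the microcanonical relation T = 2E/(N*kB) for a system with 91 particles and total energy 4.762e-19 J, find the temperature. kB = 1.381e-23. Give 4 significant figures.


Step 1: Numerator = 2*E = 2*4.762e-19 = 9.524e-19 J
Step 2: Denominator = N*kB = 91*1.381e-23 = 1.257e-21
Step 3: T = 9.524e-19 / 1.257e-21 = 757.9 K

757.9


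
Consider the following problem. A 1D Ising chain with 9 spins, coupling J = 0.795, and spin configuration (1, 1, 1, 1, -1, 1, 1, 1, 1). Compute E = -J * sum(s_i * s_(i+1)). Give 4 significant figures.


Step 1: Nearest-neighbor products: 1, 1, 1, -1, -1, 1, 1, 1
Step 2: Sum of products = 4
Step 3: E = -0.795 * 4 = -3.18

-3.18


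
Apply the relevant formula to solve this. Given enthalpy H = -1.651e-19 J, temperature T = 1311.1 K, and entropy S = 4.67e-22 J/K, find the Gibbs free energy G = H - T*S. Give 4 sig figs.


Step 1: T*S = 1311.1 * 4.67e-22 = 6.123e-19 J
Step 2: G = H - T*S = -1.651e-19 - 6.123e-19
Step 3: G = -7.774e-19 J

-7.774e-19


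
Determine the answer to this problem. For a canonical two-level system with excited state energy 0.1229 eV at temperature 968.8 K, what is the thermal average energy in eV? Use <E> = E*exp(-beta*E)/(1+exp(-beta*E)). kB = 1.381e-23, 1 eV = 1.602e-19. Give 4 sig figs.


Step 1: beta*E = 0.1229*1.602e-19/(1.381e-23*968.8) = 1.472
Step 2: exp(-beta*E) = 0.2296
Step 3: <E> = 0.1229*0.2296/(1+0.2296) = 0.02295 eV

0.02295


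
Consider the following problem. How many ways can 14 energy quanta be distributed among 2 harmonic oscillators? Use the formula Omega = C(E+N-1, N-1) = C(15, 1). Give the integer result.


Step 1: Use binomial coefficient C(15, 1)
Step 2: Numerator = 15! / 14!
Step 3: Denominator = 1!
Step 4: Omega = 15

15


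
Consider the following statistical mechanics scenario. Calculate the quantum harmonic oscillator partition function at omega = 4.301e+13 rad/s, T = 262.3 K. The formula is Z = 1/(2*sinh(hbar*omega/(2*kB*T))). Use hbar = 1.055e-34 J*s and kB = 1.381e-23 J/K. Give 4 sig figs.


Step 1: Compute x = hbar*omega/(kB*T) = 1.055e-34*4.301e+13/(1.381e-23*262.3) = 1.253
Step 2: x/2 = 0.6263
Step 3: sinh(x/2) = 0.6681
Step 4: Z = 1/(2*0.6681) = 0.7484

0.7484


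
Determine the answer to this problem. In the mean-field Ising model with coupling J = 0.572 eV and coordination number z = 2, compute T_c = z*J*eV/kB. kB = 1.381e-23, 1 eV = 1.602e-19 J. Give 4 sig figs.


Step 1: z*J = 2*0.572 = 1.144 eV
Step 2: Convert to Joules: 1.144*1.602e-19 = 1.833e-19 J
Step 3: T_c = 1.833e-19 / 1.381e-23 = 1.327e+04 K

1.327e+04


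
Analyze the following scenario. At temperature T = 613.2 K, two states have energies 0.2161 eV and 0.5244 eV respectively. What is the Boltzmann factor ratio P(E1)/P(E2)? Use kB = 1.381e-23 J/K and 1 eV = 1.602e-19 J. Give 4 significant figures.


Step 1: Compute energy difference dE = E1 - E2 = 0.2161 - 0.5244 = -0.3083 eV
Step 2: Convert to Joules: dE_J = -0.3083 * 1.602e-19 = -4.939e-20 J
Step 3: Compute exponent = -dE_J / (kB * T) = -(-4.939e-20) / (1.381e-23 * 613.2) = 5.832
Step 4: P(E1)/P(E2) = exp(5.832) = 341.1

341.1


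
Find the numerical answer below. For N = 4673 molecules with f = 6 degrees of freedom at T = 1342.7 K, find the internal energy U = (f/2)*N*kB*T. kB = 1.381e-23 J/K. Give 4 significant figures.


Step 1: f/2 = 6/2 = 3.0
Step 2: N*kB*T = 4673*1.381e-23*1342.7 = 8.665e-17
Step 3: U = 3.0 * 8.665e-17 = 2.599e-16 J

2.599e-16


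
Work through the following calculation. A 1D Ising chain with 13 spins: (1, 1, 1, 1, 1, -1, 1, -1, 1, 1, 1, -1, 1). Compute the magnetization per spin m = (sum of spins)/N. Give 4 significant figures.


Step 1: Count up spins (+1): 10, down spins (-1): 3
Step 2: Total magnetization M = 10 - 3 = 7
Step 3: m = M/N = 7/13 = 0.5385

0.5385


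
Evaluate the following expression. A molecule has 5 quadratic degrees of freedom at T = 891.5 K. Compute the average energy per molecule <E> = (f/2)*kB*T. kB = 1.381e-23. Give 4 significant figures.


Step 1: f/2 = 5/2 = 2.5
Step 2: kB*T = 1.381e-23 * 891.5 = 1.231e-20
Step 3: <E> = 2.5 * 1.231e-20 = 3.078e-20 J

3.078e-20


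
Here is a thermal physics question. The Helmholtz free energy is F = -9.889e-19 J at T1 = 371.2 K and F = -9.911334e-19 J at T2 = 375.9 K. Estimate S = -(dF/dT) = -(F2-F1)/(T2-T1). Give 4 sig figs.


Step 1: dF = F2 - F1 = -9.911334e-19 - (-9.889e-19) = -2.2334e-21 J
Step 2: dT = T2 - T1 = 375.9 - 371.2 = 4.7 K
Step 3: S = -dF/dT = -(-2.2334e-21)/4.7 = 4.752e-22 J/K

4.752e-22


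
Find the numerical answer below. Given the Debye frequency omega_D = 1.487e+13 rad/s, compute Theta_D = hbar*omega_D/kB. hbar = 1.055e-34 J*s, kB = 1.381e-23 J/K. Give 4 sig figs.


Step 1: hbar*omega_D = 1.055e-34 * 1.487e+13 = 1.569e-21 J
Step 2: Theta_D = 1.569e-21 / 1.381e-23
Step 3: Theta_D = 113.6 K

113.6


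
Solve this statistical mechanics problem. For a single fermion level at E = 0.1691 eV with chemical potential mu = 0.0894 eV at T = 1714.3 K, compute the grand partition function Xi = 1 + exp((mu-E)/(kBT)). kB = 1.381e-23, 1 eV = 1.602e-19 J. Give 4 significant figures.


Step 1: (mu - E) = 0.0894 - 0.1691 = -0.0797 eV
Step 2: x = (mu-E)*eV/(kB*T) = -0.0797*1.602e-19/(1.381e-23*1714.3) = -0.5393
Step 3: exp(x) = 0.5831
Step 4: Xi = 1 + 0.5831 = 1.583

1.583


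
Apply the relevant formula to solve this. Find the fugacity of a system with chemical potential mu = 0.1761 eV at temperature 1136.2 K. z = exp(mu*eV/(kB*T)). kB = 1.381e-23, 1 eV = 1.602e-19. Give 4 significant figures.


Step 1: Convert mu to Joules: 0.1761*1.602e-19 = 2.821e-20 J
Step 2: kB*T = 1.381e-23*1136.2 = 1.569e-20 J
Step 3: mu/(kB*T) = 1.798
Step 4: z = exp(1.798) = 6.037

6.037


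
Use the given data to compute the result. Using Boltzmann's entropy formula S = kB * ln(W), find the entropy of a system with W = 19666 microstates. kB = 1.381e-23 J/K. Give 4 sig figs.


Step 1: ln(W) = ln(19666) = 9.887
Step 2: S = kB * ln(W) = 1.381e-23 * 9.887
Step 3: S = 1.365e-22 J/K

1.365e-22


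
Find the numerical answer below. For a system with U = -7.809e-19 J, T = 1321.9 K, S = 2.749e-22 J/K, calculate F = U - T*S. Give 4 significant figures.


Step 1: T*S = 1321.9 * 2.749e-22 = 3.634e-19 J
Step 2: F = U - T*S = -7.809e-19 - 3.634e-19
Step 3: F = -1.144e-18 J

-1.144e-18


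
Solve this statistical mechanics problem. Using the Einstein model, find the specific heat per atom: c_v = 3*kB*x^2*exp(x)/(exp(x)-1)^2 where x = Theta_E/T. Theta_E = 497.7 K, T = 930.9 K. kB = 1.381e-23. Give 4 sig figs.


Step 1: x = Theta_E/T = 497.7/930.9 = 0.5346
Step 2: x^2 = 0.2858
Step 3: exp(x) = 1.707
Step 4: c_v = 3*1.381e-23*0.2858*1.707/(1.707-1)^2 = 4.046e-23

4.046e-23


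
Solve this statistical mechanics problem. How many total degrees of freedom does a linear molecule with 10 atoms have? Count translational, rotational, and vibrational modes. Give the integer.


Step 1: Translational DOF = 3
Step 2: Rotational DOF (linear) = 2
Step 3: Vibrational DOF = 3*10 - 5 = 25
Step 4: Total = 3 + 2 + 25 = 30

30


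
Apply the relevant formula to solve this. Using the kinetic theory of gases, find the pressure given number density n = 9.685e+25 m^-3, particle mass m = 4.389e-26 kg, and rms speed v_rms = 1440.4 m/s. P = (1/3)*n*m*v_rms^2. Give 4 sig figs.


Step 1: v_rms^2 = 1440.4^2 = 2.075e+06
Step 2: n*m = 9.685e+25*4.389e-26 = 4.251
Step 3: P = (1/3)*4.251*2.075e+06 = 2.94e+06 Pa

2.94e+06


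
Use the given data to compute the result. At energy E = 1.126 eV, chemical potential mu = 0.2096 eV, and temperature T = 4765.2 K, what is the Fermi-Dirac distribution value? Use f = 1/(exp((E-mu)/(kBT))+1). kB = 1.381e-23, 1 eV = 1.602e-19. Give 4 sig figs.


Step 1: (E - mu) = 1.126 - 0.2096 = 0.9164 eV
Step 2: Convert: (E-mu)*eV = 1.468e-19 J
Step 3: x = (E-mu)*eV/(kB*T) = 2.231
Step 4: f = 1/(exp(2.231)+1) = 0.09701

0.09701


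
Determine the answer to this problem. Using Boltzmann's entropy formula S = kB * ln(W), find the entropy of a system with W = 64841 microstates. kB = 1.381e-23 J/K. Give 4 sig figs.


Step 1: ln(W) = ln(64841) = 11.08
Step 2: S = kB * ln(W) = 1.381e-23 * 11.08
Step 3: S = 1.53e-22 J/K

1.53e-22


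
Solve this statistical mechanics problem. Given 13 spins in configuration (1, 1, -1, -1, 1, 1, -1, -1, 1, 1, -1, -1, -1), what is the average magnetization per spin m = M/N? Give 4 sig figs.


Step 1: Count up spins (+1): 6, down spins (-1): 7
Step 2: Total magnetization M = 6 - 7 = -1
Step 3: m = M/N = -1/13 = -0.07692

-0.07692


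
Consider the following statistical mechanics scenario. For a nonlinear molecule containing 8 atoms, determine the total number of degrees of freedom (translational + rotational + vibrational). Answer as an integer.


Step 1: Translational DOF = 3
Step 2: Rotational DOF (nonlinear) = 3
Step 3: Vibrational DOF = 3*8 - 6 = 18
Step 4: Total = 3 + 3 + 18 = 24

24


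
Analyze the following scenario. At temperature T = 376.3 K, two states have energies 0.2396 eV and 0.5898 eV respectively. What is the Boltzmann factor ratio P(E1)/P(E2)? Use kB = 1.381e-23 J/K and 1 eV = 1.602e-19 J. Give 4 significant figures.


Step 1: Compute energy difference dE = E1 - E2 = 0.2396 - 0.5898 = -0.3502 eV
Step 2: Convert to Joules: dE_J = -0.3502 * 1.602e-19 = -5.61e-20 J
Step 3: Compute exponent = -dE_J / (kB * T) = -(-5.61e-20) / (1.381e-23 * 376.3) = 10.8
Step 4: P(E1)/P(E2) = exp(10.8) = 4.881e+04

4.881e+04


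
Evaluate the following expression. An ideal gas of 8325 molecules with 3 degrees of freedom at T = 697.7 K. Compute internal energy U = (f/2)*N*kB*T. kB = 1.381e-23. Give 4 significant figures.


Step 1: f/2 = 3/2 = 1.5
Step 2: N*kB*T = 8325*1.381e-23*697.7 = 8.021e-17
Step 3: U = 1.5 * 8.021e-17 = 1.203e-16 J

1.203e-16


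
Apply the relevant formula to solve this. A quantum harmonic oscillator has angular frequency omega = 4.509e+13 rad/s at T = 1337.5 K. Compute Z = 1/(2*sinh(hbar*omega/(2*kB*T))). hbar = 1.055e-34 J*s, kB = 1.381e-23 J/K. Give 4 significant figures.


Step 1: Compute x = hbar*omega/(kB*T) = 1.055e-34*4.509e+13/(1.381e-23*1337.5) = 0.2575
Step 2: x/2 = 0.1288
Step 3: sinh(x/2) = 0.1291
Step 4: Z = 1/(2*0.1291) = 3.872

3.872


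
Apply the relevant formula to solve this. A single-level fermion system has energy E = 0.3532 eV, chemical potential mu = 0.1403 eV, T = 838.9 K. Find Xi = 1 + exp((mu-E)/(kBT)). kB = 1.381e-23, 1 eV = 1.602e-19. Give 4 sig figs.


Step 1: (mu - E) = 0.1403 - 0.3532 = -0.2129 eV
Step 2: x = (mu-E)*eV/(kB*T) = -0.2129*1.602e-19/(1.381e-23*838.9) = -2.944
Step 3: exp(x) = 0.05266
Step 4: Xi = 1 + 0.05266 = 1.053

1.053
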